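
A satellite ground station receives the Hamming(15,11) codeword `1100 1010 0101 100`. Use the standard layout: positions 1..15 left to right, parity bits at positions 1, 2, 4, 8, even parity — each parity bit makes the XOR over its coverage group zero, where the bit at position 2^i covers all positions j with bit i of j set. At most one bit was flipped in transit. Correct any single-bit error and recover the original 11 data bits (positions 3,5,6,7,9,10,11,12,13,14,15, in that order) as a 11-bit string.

s1: b1⊕b3⊕b5⊕b7⊕b9⊕b11⊕b13⊕b15 = 1⊕0⊕1⊕1⊕0⊕0⊕1⊕0 = 0
s2: b2⊕b3⊕b6⊕b7⊕b10⊕b11⊕b14⊕b15 = 1⊕0⊕0⊕1⊕1⊕0⊕0⊕0 = 1
s4: b4⊕b5⊕b6⊕b7⊕b12⊕b13⊕b14⊕b15 = 0⊕1⊕0⊕1⊕1⊕1⊕0⊕0 = 0
s8: b8⊕b9⊕b10⊕b11⊕b12⊕b13⊕b14⊕b15 = 0⊕0⊕1⊕0⊕1⊕1⊕0⊕0 = 1
Syndrome (s8...s1) = 1010 → position 10.
Flip bit 10: corrected codeword = 110010100001100
Data bits at positions 3,5,6,7,9,10,11,12,13,14,15: 01010001100

01010001100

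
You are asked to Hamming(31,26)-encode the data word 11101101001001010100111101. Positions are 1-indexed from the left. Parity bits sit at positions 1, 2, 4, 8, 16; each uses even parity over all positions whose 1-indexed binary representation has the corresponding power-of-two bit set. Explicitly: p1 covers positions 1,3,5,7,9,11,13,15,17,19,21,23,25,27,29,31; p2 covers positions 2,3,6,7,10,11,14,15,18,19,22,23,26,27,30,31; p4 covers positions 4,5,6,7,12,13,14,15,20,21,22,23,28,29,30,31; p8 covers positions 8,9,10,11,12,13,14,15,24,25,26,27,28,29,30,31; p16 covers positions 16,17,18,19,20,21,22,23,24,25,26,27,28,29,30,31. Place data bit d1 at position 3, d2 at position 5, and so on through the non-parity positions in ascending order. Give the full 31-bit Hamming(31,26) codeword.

Place data bits at non-power-of-two positions: b3=1, b5=1, b6=1, b7=0, b9=1, b10=1, b11=0, b12=1, b13=0, b14=0, b15=1, b17=0, b18=0, b19=1, b20=0, b21=1, b22=0, b23=1, b24=0, b25=0, b26=1, b27=1, b28=1, b29=1, b30=0, b31=1.
p1 = XOR of data positions {3,5,7,9,11,13,15,17,19,21,23,25,27,29,31} = 1⊕1⊕0⊕1⊕0⊕0⊕1⊕0⊕1⊕1⊕1⊕0⊕1⊕1⊕1 = 0
p2 = XOR of data positions {3,6,7,10,11,14,15,18,19,22,23,26,27,30,31} = 1⊕1⊕0⊕1⊕0⊕0⊕1⊕0⊕1⊕0⊕1⊕1⊕1⊕0⊕1 = 1
p4 = XOR of data positions {5,6,7,12,13,14,15,20,21,22,23,28,29,30,31} = 1⊕1⊕0⊕1⊕0⊕0⊕1⊕0⊕1⊕0⊕1⊕1⊕1⊕0⊕1 = 1
p8 = XOR of data positions {9,10,11,12,13,14,15,24,25,26,27,28,29,30,31} = 1⊕1⊕0⊕1⊕0⊕0⊕1⊕0⊕0⊕1⊕1⊕1⊕1⊕0⊕1 = 1
p16 = XOR of data positions {17,18,19,20,21,22,23,24,25,26,27,28,29,30,31} = 0⊕0⊕1⊕0⊕1⊕0⊕1⊕0⊕0⊕1⊕1⊕1⊕1⊕0⊕1 = 0
Codeword b1..b31 = 0111110111010010001010100111101

0111110111010010001010100111101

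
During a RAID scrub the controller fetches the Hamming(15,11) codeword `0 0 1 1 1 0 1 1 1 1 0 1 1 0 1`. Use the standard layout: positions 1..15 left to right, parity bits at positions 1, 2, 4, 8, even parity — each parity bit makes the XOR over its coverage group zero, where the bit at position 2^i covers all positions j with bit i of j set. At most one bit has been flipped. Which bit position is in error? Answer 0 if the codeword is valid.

s1: b1⊕b3⊕b5⊕b7⊕b9⊕b11⊕b13⊕b15 = 0⊕1⊕1⊕1⊕1⊕0⊕1⊕1 = 0
s2: b2⊕b3⊕b6⊕b7⊕b10⊕b11⊕b14⊕b15 = 0⊕1⊕0⊕1⊕1⊕0⊕0⊕1 = 0
s4: b4⊕b5⊕b6⊕b7⊕b12⊕b13⊕b14⊕b15 = 1⊕1⊕0⊕1⊕1⊕1⊕0⊕1 = 0
s8: b8⊕b9⊕b10⊕b11⊕b12⊕b13⊕b14⊕b15 = 1⊕1⊕1⊕0⊕1⊕1⊕0⊕1 = 0
Syndrome (s8...s1) = 0000 → position 0 (no error).

0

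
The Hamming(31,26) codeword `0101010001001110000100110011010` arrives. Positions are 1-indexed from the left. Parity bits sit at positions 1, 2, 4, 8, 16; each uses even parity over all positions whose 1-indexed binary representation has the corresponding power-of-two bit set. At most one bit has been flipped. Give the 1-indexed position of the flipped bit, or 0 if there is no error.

s1: b1⊕b3⊕b5⊕b7⊕b9⊕b11⊕b13⊕b15⊕b17⊕b19⊕b21⊕b23⊕b25⊕b27⊕b29⊕b31 = 0⊕0⊕0⊕0⊕0⊕0⊕1⊕1⊕0⊕0⊕0⊕1⊕0⊕1⊕0⊕0 = 0
s2: b2⊕b3⊕b6⊕b7⊕b10⊕b11⊕b14⊕b15⊕b18⊕b19⊕b22⊕b23⊕b26⊕b27⊕b30⊕b31 = 1⊕0⊕1⊕0⊕1⊕0⊕1⊕1⊕0⊕0⊕0⊕1⊕0⊕1⊕1⊕0 = 0
s4: b4⊕b5⊕b6⊕b7⊕b12⊕b13⊕b14⊕b15⊕b20⊕b21⊕b22⊕b23⊕b28⊕b29⊕b30⊕b31 = 1⊕0⊕1⊕0⊕0⊕1⊕1⊕1⊕1⊕0⊕0⊕1⊕1⊕0⊕1⊕0 = 1
s8: b8⊕b9⊕b10⊕b11⊕b12⊕b13⊕b14⊕b15⊕b24⊕b25⊕b26⊕b27⊕b28⊕b29⊕b30⊕b31 = 0⊕0⊕1⊕0⊕0⊕1⊕1⊕1⊕1⊕0⊕0⊕1⊕1⊕0⊕1⊕0 = 0
s16: b16⊕b17⊕b18⊕b19⊕b20⊕b21⊕b22⊕b23⊕b24⊕b25⊕b26⊕b27⊕b28⊕b29⊕b30⊕b31 = 0⊕0⊕0⊕0⊕1⊕0⊕0⊕1⊕1⊕0⊕0⊕1⊕1⊕0⊕1⊕0 = 0
Syndrome (s16...s1) = 00100 → position 4.

4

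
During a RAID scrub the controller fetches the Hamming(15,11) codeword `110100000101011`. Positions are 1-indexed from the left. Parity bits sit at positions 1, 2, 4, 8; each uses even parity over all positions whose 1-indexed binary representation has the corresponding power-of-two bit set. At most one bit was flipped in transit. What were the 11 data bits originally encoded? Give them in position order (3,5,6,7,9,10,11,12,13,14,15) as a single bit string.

s1: b1⊕b3⊕b5⊕b7⊕b9⊕b11⊕b13⊕b15 = 1⊕0⊕0⊕0⊕0⊕0⊕0⊕1 = 0
s2: b2⊕b3⊕b6⊕b7⊕b10⊕b11⊕b14⊕b15 = 1⊕0⊕0⊕0⊕1⊕0⊕1⊕1 = 0
s4: b4⊕b5⊕b6⊕b7⊕b12⊕b13⊕b14⊕b15 = 1⊕0⊕0⊕0⊕1⊕0⊕1⊕1 = 0
s8: b8⊕b9⊕b10⊕b11⊕b12⊕b13⊕b14⊕b15 = 0⊕0⊕1⊕0⊕1⊕0⊕1⊕1 = 0
Syndrome (s8...s1) = 0000 → position 0 (no error).
No correction needed.
Data bits at positions 3,5,6,7,9,10,11,12,13,14,15: 00000101011

00000101011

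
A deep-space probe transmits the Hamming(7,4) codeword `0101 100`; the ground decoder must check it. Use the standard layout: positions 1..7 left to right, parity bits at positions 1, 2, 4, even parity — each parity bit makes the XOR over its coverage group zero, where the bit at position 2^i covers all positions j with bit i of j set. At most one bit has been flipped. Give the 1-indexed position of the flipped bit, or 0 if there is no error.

s1: b1⊕b3⊕b5⊕b7 = 0⊕0⊕1⊕0 = 1
s2: b2⊕b3⊕b6⊕b7 = 1⊕0⊕0⊕0 = 1
s4: b4⊕b5⊕b6⊕b7 = 1⊕1⊕0⊕0 = 0
Syndrome (s4...s1) = 011 → position 3.

3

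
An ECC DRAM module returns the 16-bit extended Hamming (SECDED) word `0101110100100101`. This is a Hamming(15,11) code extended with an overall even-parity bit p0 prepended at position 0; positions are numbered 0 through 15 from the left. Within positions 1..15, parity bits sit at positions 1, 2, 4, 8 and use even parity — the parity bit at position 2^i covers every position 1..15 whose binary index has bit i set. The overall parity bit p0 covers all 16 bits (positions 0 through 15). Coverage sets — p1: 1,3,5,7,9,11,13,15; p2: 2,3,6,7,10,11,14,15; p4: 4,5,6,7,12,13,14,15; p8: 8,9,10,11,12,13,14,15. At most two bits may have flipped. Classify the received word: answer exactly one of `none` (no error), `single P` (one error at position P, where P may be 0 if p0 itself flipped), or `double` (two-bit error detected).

s1: b1⊕b3⊕b5⊕b7⊕b9⊕b11⊕b13⊕b15 = 1⊕1⊕1⊕1⊕0⊕0⊕1⊕1 = 0
s2: b2⊕b3⊕b6⊕b7⊕b10⊕b11⊕b14⊕b15 = 0⊕1⊕0⊕1⊕1⊕0⊕0⊕1 = 0
s4: b4⊕b5⊕b6⊕b7⊕b12⊕b13⊕b14⊕b15 = 1⊕1⊕0⊕1⊕0⊕1⊕0⊕1 = 1
s8: b8⊕b9⊕b10⊕b11⊕b12⊕b13⊕b14⊕b15 = 0⊕0⊕1⊕0⊕0⊕1⊕0⊕1 = 1
Syndrome (s8...s1) = 1100 → position 12.
Overall parity (XOR of all 16 bits, including p0): 0⊕1⊕0⊕1⊕1⊕1⊕0⊕1⊕0⊕0⊕1⊕0⊕0⊕1⊕0⊕1 = 0
Overall=0, syndrome position=12 → double-bit error detected (uncorrectable).

double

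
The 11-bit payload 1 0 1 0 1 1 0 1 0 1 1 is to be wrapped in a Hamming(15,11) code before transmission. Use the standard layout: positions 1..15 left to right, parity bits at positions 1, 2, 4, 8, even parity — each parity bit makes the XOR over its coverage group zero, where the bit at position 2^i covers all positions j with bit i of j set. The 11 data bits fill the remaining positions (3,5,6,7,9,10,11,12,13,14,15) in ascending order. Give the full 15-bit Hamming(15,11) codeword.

111001011101011

Place data bits at non-power-of-two positions: b3=1, b5=0, b6=1, b7=0, b9=1, b10=1, b11=0, b12=1, b13=0, b14=1, b15=1.
p1 = XOR of data positions {3,5,7,9,11,13,15} = 1⊕0⊕0⊕1⊕0⊕0⊕1 = 1
p2 = XOR of data positions {3,6,7,10,11,14,15} = 1⊕1⊕0⊕1⊕0⊕1⊕1 = 1
p4 = XOR of data positions {5,6,7,12,13,14,15} = 0⊕1⊕0⊕1⊕0⊕1⊕1 = 0
p8 = XOR of data positions {9,10,11,12,13,14,15} = 1⊕1⊕0⊕1⊕0⊕1⊕1 = 1
Codeword b1..b15 = 111001011101011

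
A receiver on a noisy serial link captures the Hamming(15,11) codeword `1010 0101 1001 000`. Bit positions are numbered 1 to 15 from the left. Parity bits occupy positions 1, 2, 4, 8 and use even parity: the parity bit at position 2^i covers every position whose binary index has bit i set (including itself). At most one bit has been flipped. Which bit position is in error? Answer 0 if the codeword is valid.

s1: b1⊕b3⊕b5⊕b7⊕b9⊕b11⊕b13⊕b15 = 1⊕1⊕0⊕0⊕1⊕0⊕0⊕0 = 1
s2: b2⊕b3⊕b6⊕b7⊕b10⊕b11⊕b14⊕b15 = 0⊕1⊕1⊕0⊕0⊕0⊕0⊕0 = 0
s4: b4⊕b5⊕b6⊕b7⊕b12⊕b13⊕b14⊕b15 = 0⊕0⊕1⊕0⊕1⊕0⊕0⊕0 = 0
s8: b8⊕b9⊕b10⊕b11⊕b12⊕b13⊕b14⊕b15 = 1⊕1⊕0⊕0⊕1⊕0⊕0⊕0 = 1
Syndrome (s8...s1) = 1001 → position 9.

9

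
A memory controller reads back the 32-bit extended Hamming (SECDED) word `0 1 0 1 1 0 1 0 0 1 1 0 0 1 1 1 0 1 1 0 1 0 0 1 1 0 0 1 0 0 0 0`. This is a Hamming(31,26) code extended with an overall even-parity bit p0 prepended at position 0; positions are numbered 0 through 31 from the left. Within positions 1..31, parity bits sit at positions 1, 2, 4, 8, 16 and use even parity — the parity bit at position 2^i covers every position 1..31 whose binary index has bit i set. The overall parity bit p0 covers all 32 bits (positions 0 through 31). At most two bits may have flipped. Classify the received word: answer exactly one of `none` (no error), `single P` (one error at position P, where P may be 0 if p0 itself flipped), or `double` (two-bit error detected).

single 12

s1: b1⊕b3⊕b5⊕b7⊕b9⊕b11⊕b13⊕b15⊕b17⊕b19⊕b21⊕b23⊕b25⊕b27⊕b29⊕b31 = 1⊕1⊕0⊕0⊕1⊕0⊕1⊕1⊕1⊕0⊕0⊕1⊕0⊕1⊕0⊕0 = 0
s2: b2⊕b3⊕b6⊕b7⊕b10⊕b11⊕b14⊕b15⊕b18⊕b19⊕b22⊕b23⊕b26⊕b27⊕b30⊕b31 = 0⊕1⊕1⊕0⊕1⊕0⊕1⊕1⊕1⊕0⊕0⊕1⊕0⊕1⊕0⊕0 = 0
s4: b4⊕b5⊕b6⊕b7⊕b12⊕b13⊕b14⊕b15⊕b20⊕b21⊕b22⊕b23⊕b28⊕b29⊕b30⊕b31 = 1⊕0⊕1⊕0⊕0⊕1⊕1⊕1⊕1⊕0⊕0⊕1⊕0⊕0⊕0⊕0 = 1
s8: b8⊕b9⊕b10⊕b11⊕b12⊕b13⊕b14⊕b15⊕b24⊕b25⊕b26⊕b27⊕b28⊕b29⊕b30⊕b31 = 0⊕1⊕1⊕0⊕0⊕1⊕1⊕1⊕1⊕0⊕0⊕1⊕0⊕0⊕0⊕0 = 1
s16: b16⊕b17⊕b18⊕b19⊕b20⊕b21⊕b22⊕b23⊕b24⊕b25⊕b26⊕b27⊕b28⊕b29⊕b30⊕b31 = 0⊕1⊕1⊕0⊕1⊕0⊕0⊕1⊕1⊕0⊕0⊕1⊕0⊕0⊕0⊕0 = 0
Syndrome (s16...s1) = 01100 → position 12.
Overall parity (XOR of all 32 bits, including p0): 0⊕1⊕0⊕1⊕1⊕0⊕1⊕0⊕0⊕1⊕1⊕0⊕0⊕1⊕1⊕1⊕0⊕1⊕1⊕0⊕1⊕0⊕0⊕1⊕1⊕0⊕0⊕1⊕0⊕0⊕0⊕0 = 1
Overall=1, syndrome position=12 → single-bit error at position 12.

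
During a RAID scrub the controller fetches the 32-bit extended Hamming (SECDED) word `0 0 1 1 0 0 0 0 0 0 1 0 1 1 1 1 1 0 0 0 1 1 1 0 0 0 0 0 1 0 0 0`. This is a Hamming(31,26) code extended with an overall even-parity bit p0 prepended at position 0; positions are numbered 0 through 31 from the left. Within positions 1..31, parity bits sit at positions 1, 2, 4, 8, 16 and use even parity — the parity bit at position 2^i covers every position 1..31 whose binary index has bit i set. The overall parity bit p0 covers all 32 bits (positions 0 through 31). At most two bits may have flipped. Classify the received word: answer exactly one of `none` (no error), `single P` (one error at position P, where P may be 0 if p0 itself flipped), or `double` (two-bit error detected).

s1: b1⊕b3⊕b5⊕b7⊕b9⊕b11⊕b13⊕b15⊕b17⊕b19⊕b21⊕b23⊕b25⊕b27⊕b29⊕b31 = 0⊕1⊕0⊕0⊕0⊕0⊕1⊕1⊕0⊕0⊕1⊕0⊕0⊕0⊕0⊕0 = 0
s2: b2⊕b3⊕b6⊕b7⊕b10⊕b11⊕b14⊕b15⊕b18⊕b19⊕b22⊕b23⊕b26⊕b27⊕b30⊕b31 = 1⊕1⊕0⊕0⊕1⊕0⊕1⊕1⊕0⊕0⊕1⊕0⊕0⊕0⊕0⊕0 = 0
s4: b4⊕b5⊕b6⊕b7⊕b12⊕b13⊕b14⊕b15⊕b20⊕b21⊕b22⊕b23⊕b28⊕b29⊕b30⊕b31 = 0⊕0⊕0⊕0⊕1⊕1⊕1⊕1⊕1⊕1⊕1⊕0⊕1⊕0⊕0⊕0 = 0
s8: b8⊕b9⊕b10⊕b11⊕b12⊕b13⊕b14⊕b15⊕b24⊕b25⊕b26⊕b27⊕b28⊕b29⊕b30⊕b31 = 0⊕0⊕1⊕0⊕1⊕1⊕1⊕1⊕0⊕0⊕0⊕0⊕1⊕0⊕0⊕0 = 0
s16: b16⊕b17⊕b18⊕b19⊕b20⊕b21⊕b22⊕b23⊕b24⊕b25⊕b26⊕b27⊕b28⊕b29⊕b30⊕b31 = 1⊕0⊕0⊕0⊕1⊕1⊕1⊕0⊕0⊕0⊕0⊕0⊕1⊕0⊕0⊕0 = 1
Syndrome (s16...s1) = 10000 → position 16.
Overall parity (XOR of all 32 bits, including p0): 0⊕0⊕1⊕1⊕0⊕0⊕0⊕0⊕0⊕0⊕1⊕0⊕1⊕1⊕1⊕1⊕1⊕0⊕0⊕0⊕1⊕1⊕1⊕0⊕0⊕0⊕0⊕0⊕1⊕0⊕0⊕0 = 0
Overall=0, syndrome position=16 → double-bit error detected (uncorrectable).

double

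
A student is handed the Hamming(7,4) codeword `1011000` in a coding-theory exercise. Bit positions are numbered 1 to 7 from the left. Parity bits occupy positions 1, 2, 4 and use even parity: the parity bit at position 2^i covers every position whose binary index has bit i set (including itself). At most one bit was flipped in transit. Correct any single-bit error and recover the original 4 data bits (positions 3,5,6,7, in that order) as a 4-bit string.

s1: b1⊕b3⊕b5⊕b7 = 1⊕1⊕0⊕0 = 0
s2: b2⊕b3⊕b6⊕b7 = 0⊕1⊕0⊕0 = 1
s4: b4⊕b5⊕b6⊕b7 = 1⊕0⊕0⊕0 = 1
Syndrome (s4...s1) = 110 → position 6.
Flip bit 6: corrected codeword = 1011010
Data bits at positions 3,5,6,7: 1010

1010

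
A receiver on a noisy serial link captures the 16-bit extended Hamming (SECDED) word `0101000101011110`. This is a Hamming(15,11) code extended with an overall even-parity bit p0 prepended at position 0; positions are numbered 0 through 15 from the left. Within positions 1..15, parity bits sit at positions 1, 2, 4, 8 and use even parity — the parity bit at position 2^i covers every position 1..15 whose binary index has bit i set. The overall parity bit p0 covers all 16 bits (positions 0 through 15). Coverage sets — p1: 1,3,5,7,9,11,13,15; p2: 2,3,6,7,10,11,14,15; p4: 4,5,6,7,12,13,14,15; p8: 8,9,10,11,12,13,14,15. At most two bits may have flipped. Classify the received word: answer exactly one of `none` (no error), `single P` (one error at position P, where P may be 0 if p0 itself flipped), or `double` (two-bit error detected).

double

s1: b1⊕b3⊕b5⊕b7⊕b9⊕b11⊕b13⊕b15 = 1⊕1⊕0⊕1⊕1⊕1⊕1⊕0 = 0
s2: b2⊕b3⊕b6⊕b7⊕b10⊕b11⊕b14⊕b15 = 0⊕1⊕0⊕1⊕0⊕1⊕1⊕0 = 0
s4: b4⊕b5⊕b6⊕b7⊕b12⊕b13⊕b14⊕b15 = 0⊕0⊕0⊕1⊕1⊕1⊕1⊕0 = 0
s8: b8⊕b9⊕b10⊕b11⊕b12⊕b13⊕b14⊕b15 = 0⊕1⊕0⊕1⊕1⊕1⊕1⊕0 = 1
Syndrome (s8...s1) = 1000 → position 8.
Overall parity (XOR of all 16 bits, including p0): 0⊕1⊕0⊕1⊕0⊕0⊕0⊕1⊕0⊕1⊕0⊕1⊕1⊕1⊕1⊕0 = 0
Overall=0, syndrome position=8 → double-bit error detected (uncorrectable).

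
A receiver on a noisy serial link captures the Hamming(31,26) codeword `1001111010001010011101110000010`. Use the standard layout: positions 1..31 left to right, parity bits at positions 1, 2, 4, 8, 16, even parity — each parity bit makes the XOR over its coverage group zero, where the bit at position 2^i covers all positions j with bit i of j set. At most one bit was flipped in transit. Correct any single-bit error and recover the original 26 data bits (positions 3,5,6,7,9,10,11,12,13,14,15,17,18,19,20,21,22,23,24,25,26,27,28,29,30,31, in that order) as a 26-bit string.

s1: b1⊕b3⊕b5⊕b7⊕b9⊕b11⊕b13⊕b15⊕b17⊕b19⊕b21⊕b23⊕b25⊕b27⊕b29⊕b31 = 1⊕0⊕1⊕1⊕1⊕0⊕1⊕1⊕0⊕1⊕0⊕1⊕0⊕0⊕0⊕0 = 0
s2: b2⊕b3⊕b6⊕b7⊕b10⊕b11⊕b14⊕b15⊕b18⊕b19⊕b22⊕b23⊕b26⊕b27⊕b30⊕b31 = 0⊕0⊕1⊕1⊕0⊕0⊕0⊕1⊕1⊕1⊕1⊕1⊕0⊕0⊕1⊕0 = 0
s4: b4⊕b5⊕b6⊕b7⊕b12⊕b13⊕b14⊕b15⊕b20⊕b21⊕b22⊕b23⊕b28⊕b29⊕b30⊕b31 = 1⊕1⊕1⊕1⊕0⊕1⊕0⊕1⊕1⊕0⊕1⊕1⊕0⊕0⊕1⊕0 = 0
s8: b8⊕b9⊕b10⊕b11⊕b12⊕b13⊕b14⊕b15⊕b24⊕b25⊕b26⊕b27⊕b28⊕b29⊕b30⊕b31 = 0⊕1⊕0⊕0⊕0⊕1⊕0⊕1⊕1⊕0⊕0⊕0⊕0⊕0⊕1⊕0 = 1
s16: b16⊕b17⊕b18⊕b19⊕b20⊕b21⊕b22⊕b23⊕b24⊕b25⊕b26⊕b27⊕b28⊕b29⊕b30⊕b31 = 0⊕0⊕1⊕1⊕1⊕0⊕1⊕1⊕1⊕0⊕0⊕0⊕0⊕0⊕1⊕0 = 1
Syndrome (s16...s1) = 11000 → position 24.
Flip bit 24: corrected codeword = 1001111010001010011101100000010
Data bits at positions 3,5,6,7,9,10,11,12,13,14,15,17,18,19,20,21,22,23,24,25,26,27,28,29,30,31: 01111000101011101100000010

01111000101011101100000010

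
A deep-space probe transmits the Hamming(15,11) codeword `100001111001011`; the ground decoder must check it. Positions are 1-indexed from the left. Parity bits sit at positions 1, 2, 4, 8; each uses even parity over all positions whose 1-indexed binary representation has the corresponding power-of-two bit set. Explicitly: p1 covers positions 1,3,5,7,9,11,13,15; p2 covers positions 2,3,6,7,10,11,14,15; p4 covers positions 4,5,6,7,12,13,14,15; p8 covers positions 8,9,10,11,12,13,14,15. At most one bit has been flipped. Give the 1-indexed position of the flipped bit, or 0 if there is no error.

s1: b1⊕b3⊕b5⊕b7⊕b9⊕b11⊕b13⊕b15 = 1⊕0⊕0⊕1⊕1⊕0⊕0⊕1 = 0
s2: b2⊕b3⊕b6⊕b7⊕b10⊕b11⊕b14⊕b15 = 0⊕0⊕1⊕1⊕0⊕0⊕1⊕1 = 0
s4: b4⊕b5⊕b6⊕b7⊕b12⊕b13⊕b14⊕b15 = 0⊕0⊕1⊕1⊕1⊕0⊕1⊕1 = 1
s8: b8⊕b9⊕b10⊕b11⊕b12⊕b13⊕b14⊕b15 = 1⊕1⊕0⊕0⊕1⊕0⊕1⊕1 = 1
Syndrome (s8...s1) = 1100 → position 12.

12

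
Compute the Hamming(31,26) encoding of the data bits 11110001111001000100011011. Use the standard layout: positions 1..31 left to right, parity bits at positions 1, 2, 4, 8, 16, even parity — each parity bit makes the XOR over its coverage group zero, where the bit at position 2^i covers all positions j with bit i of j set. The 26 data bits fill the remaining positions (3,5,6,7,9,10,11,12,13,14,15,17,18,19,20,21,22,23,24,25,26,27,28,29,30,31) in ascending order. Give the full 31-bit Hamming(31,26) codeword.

1011111000011110001000100011011

Place data bits at non-power-of-two positions: b3=1, b5=1, b6=1, b7=1, b9=0, b10=0, b11=0, b12=1, b13=1, b14=1, b15=1, b17=0, b18=0, b19=1, b20=0, b21=0, b22=0, b23=1, b24=0, b25=0, b26=0, b27=1, b28=1, b29=0, b30=1, b31=1.
p1 = XOR of data positions {3,5,7,9,11,13,15,17,19,21,23,25,27,29,31} = 1⊕1⊕1⊕0⊕0⊕1⊕1⊕0⊕1⊕0⊕1⊕0⊕1⊕0⊕1 = 1
p2 = XOR of data positions {3,6,7,10,11,14,15,18,19,22,23,26,27,30,31} = 1⊕1⊕1⊕0⊕0⊕1⊕1⊕0⊕1⊕0⊕1⊕0⊕1⊕1⊕1 = 0
p4 = XOR of data positions {5,6,7,12,13,14,15,20,21,22,23,28,29,30,31} = 1⊕1⊕1⊕1⊕1⊕1⊕1⊕0⊕0⊕0⊕1⊕1⊕0⊕1⊕1 = 1
p8 = XOR of data positions {9,10,11,12,13,14,15,24,25,26,27,28,29,30,31} = 0⊕0⊕0⊕1⊕1⊕1⊕1⊕0⊕0⊕0⊕1⊕1⊕0⊕1⊕1 = 0
p16 = XOR of data positions {17,18,19,20,21,22,23,24,25,26,27,28,29,30,31} = 0⊕0⊕1⊕0⊕0⊕0⊕1⊕0⊕0⊕0⊕1⊕1⊕0⊕1⊕1 = 0
Codeword b1..b31 = 1011111000011110001000100011011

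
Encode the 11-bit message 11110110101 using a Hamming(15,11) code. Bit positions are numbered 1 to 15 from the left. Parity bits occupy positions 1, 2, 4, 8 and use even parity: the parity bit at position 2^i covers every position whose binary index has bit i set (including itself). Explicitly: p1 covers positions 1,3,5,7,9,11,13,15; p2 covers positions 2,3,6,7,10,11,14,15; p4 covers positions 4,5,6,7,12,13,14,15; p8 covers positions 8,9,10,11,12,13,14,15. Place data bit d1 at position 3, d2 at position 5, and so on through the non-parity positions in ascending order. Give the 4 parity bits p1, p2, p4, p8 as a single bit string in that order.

Place data bits at non-power-of-two positions: b3=1, b5=1, b6=1, b7=1, b9=0, b10=1, b11=1, b12=0, b13=1, b14=0, b15=1.
p1 = XOR of data positions {3,5,7,9,11,13,15} = 1⊕1⊕1⊕0⊕1⊕1⊕1 = 0
p2 = XOR of data positions {3,6,7,10,11,14,15} = 1⊕1⊕1⊕1⊕1⊕0⊕1 = 0
p4 = XOR of data positions {5,6,7,12,13,14,15} = 1⊕1⊕1⊕0⊕1⊕0⊕1 = 1
p8 = XOR of data positions {9,10,11,12,13,14,15} = 0⊕1⊕1⊕0⊕1⊕0⊕1 = 0
Parity bits p1,p2,p4,p8 = 0010

0010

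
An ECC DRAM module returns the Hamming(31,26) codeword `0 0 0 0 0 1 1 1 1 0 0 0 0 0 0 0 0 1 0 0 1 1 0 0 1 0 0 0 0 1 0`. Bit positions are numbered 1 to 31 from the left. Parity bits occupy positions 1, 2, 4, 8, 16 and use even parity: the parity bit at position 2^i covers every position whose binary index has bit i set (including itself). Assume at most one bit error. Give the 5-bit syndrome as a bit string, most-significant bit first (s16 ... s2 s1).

s1: b1⊕b3⊕b5⊕b7⊕b9⊕b11⊕b13⊕b15⊕b17⊕b19⊕b21⊕b23⊕b25⊕b27⊕b29⊕b31 = 0⊕0⊕0⊕1⊕1⊕0⊕0⊕0⊕0⊕0⊕1⊕0⊕1⊕0⊕0⊕0 = 0
s2: b2⊕b3⊕b6⊕b7⊕b10⊕b11⊕b14⊕b15⊕b18⊕b19⊕b22⊕b23⊕b26⊕b27⊕b30⊕b31 = 0⊕0⊕1⊕1⊕0⊕0⊕0⊕0⊕1⊕0⊕1⊕0⊕0⊕0⊕1⊕0 = 1
s4: b4⊕b5⊕b6⊕b7⊕b12⊕b13⊕b14⊕b15⊕b20⊕b21⊕b22⊕b23⊕b28⊕b29⊕b30⊕b31 = 0⊕0⊕1⊕1⊕0⊕0⊕0⊕0⊕0⊕1⊕1⊕0⊕0⊕0⊕1⊕0 = 1
s8: b8⊕b9⊕b10⊕b11⊕b12⊕b13⊕b14⊕b15⊕b24⊕b25⊕b26⊕b27⊕b28⊕b29⊕b30⊕b31 = 1⊕1⊕0⊕0⊕0⊕0⊕0⊕0⊕0⊕1⊕0⊕0⊕0⊕0⊕1⊕0 = 0
s16: b16⊕b17⊕b18⊕b19⊕b20⊕b21⊕b22⊕b23⊕b24⊕b25⊕b26⊕b27⊕b28⊕b29⊕b30⊕b31 = 0⊕0⊕1⊕0⊕0⊕1⊕1⊕0⊕0⊕1⊕0⊕0⊕0⊕0⊕1⊕0 = 1
Syndrome (s16...s1) = 10110 → position 22.

10110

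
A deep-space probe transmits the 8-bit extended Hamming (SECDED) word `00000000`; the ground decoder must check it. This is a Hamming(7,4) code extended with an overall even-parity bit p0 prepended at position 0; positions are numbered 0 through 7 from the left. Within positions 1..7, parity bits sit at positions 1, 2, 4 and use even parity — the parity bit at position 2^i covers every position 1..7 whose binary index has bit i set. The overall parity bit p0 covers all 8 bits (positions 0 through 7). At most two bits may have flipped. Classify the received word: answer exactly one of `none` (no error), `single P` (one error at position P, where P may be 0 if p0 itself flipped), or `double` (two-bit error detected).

s1: b1⊕b3⊕b5⊕b7 = 0⊕0⊕0⊕0 = 0
s2: b2⊕b3⊕b6⊕b7 = 0⊕0⊕0⊕0 = 0
s4: b4⊕b5⊕b6⊕b7 = 0⊕0⊕0⊕0 = 0
Syndrome (s4...s1) = 000 → position 0 (no error).
Overall parity (XOR of all 8 bits, including p0): 0⊕0⊕0⊕0⊕0⊕0⊕0⊕0 = 0
Overall=0, syndrome position=0 → no error.

none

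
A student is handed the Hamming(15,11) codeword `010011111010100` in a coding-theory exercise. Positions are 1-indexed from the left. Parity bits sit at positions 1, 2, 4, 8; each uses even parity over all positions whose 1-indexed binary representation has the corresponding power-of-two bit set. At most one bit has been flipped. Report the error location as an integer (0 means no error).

s1: b1⊕b3⊕b5⊕b7⊕b9⊕b11⊕b13⊕b15 = 0⊕0⊕1⊕1⊕1⊕1⊕1⊕0 = 1
s2: b2⊕b3⊕b6⊕b7⊕b10⊕b11⊕b14⊕b15 = 1⊕0⊕1⊕1⊕0⊕1⊕0⊕0 = 0
s4: b4⊕b5⊕b6⊕b7⊕b12⊕b13⊕b14⊕b15 = 0⊕1⊕1⊕1⊕0⊕1⊕0⊕0 = 0
s8: b8⊕b9⊕b10⊕b11⊕b12⊕b13⊕b14⊕b15 = 1⊕1⊕0⊕1⊕0⊕1⊕0⊕0 = 0
Syndrome (s8...s1) = 0001 → position 1.

1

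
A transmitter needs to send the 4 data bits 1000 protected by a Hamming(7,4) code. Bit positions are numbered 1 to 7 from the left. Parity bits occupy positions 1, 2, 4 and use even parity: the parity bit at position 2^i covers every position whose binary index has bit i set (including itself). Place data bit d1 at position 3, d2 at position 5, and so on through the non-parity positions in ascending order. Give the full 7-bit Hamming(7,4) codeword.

Place data bits at non-power-of-two positions: b3=1, b5=0, b6=0, b7=0.
p1 = XOR of data positions {3,5,7} = 1⊕0⊕0 = 1
p2 = XOR of data positions {3,6,7} = 1⊕0⊕0 = 1
p4 = XOR of data positions {5,6,7} = 0⊕0⊕0 = 0
Codeword b1..b7 = 1110000

1110000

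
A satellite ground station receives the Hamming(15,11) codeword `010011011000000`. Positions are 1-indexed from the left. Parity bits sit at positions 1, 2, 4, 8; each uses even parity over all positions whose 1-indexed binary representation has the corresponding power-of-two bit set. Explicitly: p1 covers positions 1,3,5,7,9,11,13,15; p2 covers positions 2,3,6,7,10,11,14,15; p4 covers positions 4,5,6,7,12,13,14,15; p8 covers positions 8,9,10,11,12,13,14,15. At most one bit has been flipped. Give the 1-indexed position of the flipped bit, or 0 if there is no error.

s1: b1⊕b3⊕b5⊕b7⊕b9⊕b11⊕b13⊕b15 = 0⊕0⊕1⊕0⊕1⊕0⊕0⊕0 = 0
s2: b2⊕b3⊕b6⊕b7⊕b10⊕b11⊕b14⊕b15 = 1⊕0⊕1⊕0⊕0⊕0⊕0⊕0 = 0
s4: b4⊕b5⊕b6⊕b7⊕b12⊕b13⊕b14⊕b15 = 0⊕1⊕1⊕0⊕0⊕0⊕0⊕0 = 0
s8: b8⊕b9⊕b10⊕b11⊕b12⊕b13⊕b14⊕b15 = 1⊕1⊕0⊕0⊕0⊕0⊕0⊕0 = 0
Syndrome (s8...s1) = 0000 → position 0 (no error).

0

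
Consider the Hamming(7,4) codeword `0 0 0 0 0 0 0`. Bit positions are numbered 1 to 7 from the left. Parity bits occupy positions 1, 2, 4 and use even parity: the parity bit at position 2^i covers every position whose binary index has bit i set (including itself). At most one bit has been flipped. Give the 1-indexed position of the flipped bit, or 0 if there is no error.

s1: b1⊕b3⊕b5⊕b7 = 0⊕0⊕0⊕0 = 0
s2: b2⊕b3⊕b6⊕b7 = 0⊕0⊕0⊕0 = 0
s4: b4⊕b5⊕b6⊕b7 = 0⊕0⊕0⊕0 = 0
Syndrome (s4...s1) = 000 → position 0 (no error).

0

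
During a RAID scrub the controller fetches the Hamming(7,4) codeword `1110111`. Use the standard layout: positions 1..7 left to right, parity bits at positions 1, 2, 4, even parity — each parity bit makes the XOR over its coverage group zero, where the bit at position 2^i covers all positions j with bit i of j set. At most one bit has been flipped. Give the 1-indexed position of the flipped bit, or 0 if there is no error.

4

s1: b1⊕b3⊕b5⊕b7 = 1⊕1⊕1⊕1 = 0
s2: b2⊕b3⊕b6⊕b7 = 1⊕1⊕1⊕1 = 0
s4: b4⊕b5⊕b6⊕b7 = 0⊕1⊕1⊕1 = 1
Syndrome (s4...s1) = 100 → position 4.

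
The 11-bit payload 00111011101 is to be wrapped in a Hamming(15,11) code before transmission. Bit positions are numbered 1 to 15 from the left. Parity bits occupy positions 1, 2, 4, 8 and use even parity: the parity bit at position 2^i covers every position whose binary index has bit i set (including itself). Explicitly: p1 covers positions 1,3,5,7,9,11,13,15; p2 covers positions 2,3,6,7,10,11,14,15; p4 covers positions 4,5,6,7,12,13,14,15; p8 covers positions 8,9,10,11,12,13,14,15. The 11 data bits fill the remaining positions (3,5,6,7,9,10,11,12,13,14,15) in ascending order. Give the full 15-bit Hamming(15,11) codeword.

100101111011101

Place data bits at non-power-of-two positions: b3=0, b5=0, b6=1, b7=1, b9=1, b10=0, b11=1, b12=1, b13=1, b14=0, b15=1.
p1 = XOR of data positions {3,5,7,9,11,13,15} = 0⊕0⊕1⊕1⊕1⊕1⊕1 = 1
p2 = XOR of data positions {3,6,7,10,11,14,15} = 0⊕1⊕1⊕0⊕1⊕0⊕1 = 0
p4 = XOR of data positions {5,6,7,12,13,14,15} = 0⊕1⊕1⊕1⊕1⊕0⊕1 = 1
p8 = XOR of data positions {9,10,11,12,13,14,15} = 1⊕0⊕1⊕1⊕1⊕0⊕1 = 1
Codeword b1..b15 = 100101111011101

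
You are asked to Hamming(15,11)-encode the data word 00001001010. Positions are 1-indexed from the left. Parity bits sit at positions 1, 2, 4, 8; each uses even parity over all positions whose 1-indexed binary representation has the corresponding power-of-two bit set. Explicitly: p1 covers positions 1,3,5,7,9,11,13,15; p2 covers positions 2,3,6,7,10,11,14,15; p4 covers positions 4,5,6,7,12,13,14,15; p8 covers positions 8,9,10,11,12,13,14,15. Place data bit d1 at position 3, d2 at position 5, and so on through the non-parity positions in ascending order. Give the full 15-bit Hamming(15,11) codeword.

110000011001010

Place data bits at non-power-of-two positions: b3=0, b5=0, b6=0, b7=0, b9=1, b10=0, b11=0, b12=1, b13=0, b14=1, b15=0.
p1 = XOR of data positions {3,5,7,9,11,13,15} = 0⊕0⊕0⊕1⊕0⊕0⊕0 = 1
p2 = XOR of data positions {3,6,7,10,11,14,15} = 0⊕0⊕0⊕0⊕0⊕1⊕0 = 1
p4 = XOR of data positions {5,6,7,12,13,14,15} = 0⊕0⊕0⊕1⊕0⊕1⊕0 = 0
p8 = XOR of data positions {9,10,11,12,13,14,15} = 1⊕0⊕0⊕1⊕0⊕1⊕0 = 1
Codeword b1..b15 = 110000011001010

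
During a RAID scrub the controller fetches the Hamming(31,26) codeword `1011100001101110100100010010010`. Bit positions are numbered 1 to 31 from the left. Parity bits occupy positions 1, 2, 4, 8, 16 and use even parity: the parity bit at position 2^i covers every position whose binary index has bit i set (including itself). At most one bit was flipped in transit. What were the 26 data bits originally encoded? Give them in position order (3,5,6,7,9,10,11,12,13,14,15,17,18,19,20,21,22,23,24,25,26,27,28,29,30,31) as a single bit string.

s1: b1⊕b3⊕b5⊕b7⊕b9⊕b11⊕b13⊕b15⊕b17⊕b19⊕b21⊕b23⊕b25⊕b27⊕b29⊕b31 = 1⊕1⊕1⊕0⊕0⊕1⊕1⊕1⊕1⊕0⊕0⊕0⊕0⊕1⊕0⊕0 = 0
s2: b2⊕b3⊕b6⊕b7⊕b10⊕b11⊕b14⊕b15⊕b18⊕b19⊕b22⊕b23⊕b26⊕b27⊕b30⊕b31 = 0⊕1⊕0⊕0⊕1⊕1⊕1⊕1⊕0⊕0⊕0⊕0⊕0⊕1⊕1⊕0 = 1
s4: b4⊕b5⊕b6⊕b7⊕b12⊕b13⊕b14⊕b15⊕b20⊕b21⊕b22⊕b23⊕b28⊕b29⊕b30⊕b31 = 1⊕1⊕0⊕0⊕0⊕1⊕1⊕1⊕1⊕0⊕0⊕0⊕0⊕0⊕1⊕0 = 1
s8: b8⊕b9⊕b10⊕b11⊕b12⊕b13⊕b14⊕b15⊕b24⊕b25⊕b26⊕b27⊕b28⊕b29⊕b30⊕b31 = 0⊕0⊕1⊕1⊕0⊕1⊕1⊕1⊕1⊕0⊕0⊕1⊕0⊕0⊕1⊕0 = 0
s16: b16⊕b17⊕b18⊕b19⊕b20⊕b21⊕b22⊕b23⊕b24⊕b25⊕b26⊕b27⊕b28⊕b29⊕b30⊕b31 = 0⊕1⊕0⊕0⊕1⊕0⊕0⊕0⊕1⊕0⊕0⊕1⊕0⊕0⊕1⊕0 = 1
Syndrome (s16...s1) = 10110 → position 22.
Flip bit 22: corrected codeword = 1011100001101110100101010010010
Data bits at positions 3,5,6,7,9,10,11,12,13,14,15,17,18,19,20,21,22,23,24,25,26,27,28,29,30,31: 11000110111100101010010010

11000110111100101010010010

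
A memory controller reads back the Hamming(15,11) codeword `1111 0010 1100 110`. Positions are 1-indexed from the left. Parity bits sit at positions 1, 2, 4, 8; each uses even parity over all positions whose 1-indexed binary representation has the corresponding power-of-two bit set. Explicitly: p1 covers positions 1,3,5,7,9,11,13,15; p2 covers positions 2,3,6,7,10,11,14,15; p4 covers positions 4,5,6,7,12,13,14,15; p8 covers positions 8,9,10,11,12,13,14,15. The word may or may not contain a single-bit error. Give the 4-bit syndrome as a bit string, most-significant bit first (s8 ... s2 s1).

s1: b1⊕b3⊕b5⊕b7⊕b9⊕b11⊕b13⊕b15 = 1⊕1⊕0⊕1⊕1⊕0⊕1⊕0 = 1
s2: b2⊕b3⊕b6⊕b7⊕b10⊕b11⊕b14⊕b15 = 1⊕1⊕0⊕1⊕1⊕0⊕1⊕0 = 1
s4: b4⊕b5⊕b6⊕b7⊕b12⊕b13⊕b14⊕b15 = 1⊕0⊕0⊕1⊕0⊕1⊕1⊕0 = 0
s8: b8⊕b9⊕b10⊕b11⊕b12⊕b13⊕b14⊕b15 = 0⊕1⊕1⊕0⊕0⊕1⊕1⊕0 = 0
Syndrome (s8...s1) = 0011 → position 3.

0011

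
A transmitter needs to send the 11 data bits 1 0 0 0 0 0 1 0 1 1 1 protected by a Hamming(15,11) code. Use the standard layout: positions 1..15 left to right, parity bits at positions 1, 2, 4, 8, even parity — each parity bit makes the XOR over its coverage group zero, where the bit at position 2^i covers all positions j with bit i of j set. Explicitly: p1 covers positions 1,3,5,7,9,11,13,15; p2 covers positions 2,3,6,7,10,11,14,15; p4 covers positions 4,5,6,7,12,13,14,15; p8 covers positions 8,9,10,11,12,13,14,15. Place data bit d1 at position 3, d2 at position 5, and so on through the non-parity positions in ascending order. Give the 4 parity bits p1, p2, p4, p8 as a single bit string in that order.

0010

Place data bits at non-power-of-two positions: b3=1, b5=0, b6=0, b7=0, b9=0, b10=0, b11=1, b12=0, b13=1, b14=1, b15=1.
p1 = XOR of data positions {3,5,7,9,11,13,15} = 1⊕0⊕0⊕0⊕1⊕1⊕1 = 0
p2 = XOR of data positions {3,6,7,10,11,14,15} = 1⊕0⊕0⊕0⊕1⊕1⊕1 = 0
p4 = XOR of data positions {5,6,7,12,13,14,15} = 0⊕0⊕0⊕0⊕1⊕1⊕1 = 1
p8 = XOR of data positions {9,10,11,12,13,14,15} = 0⊕0⊕1⊕0⊕1⊕1⊕1 = 0
Parity bits p1,p2,p4,p8 = 0010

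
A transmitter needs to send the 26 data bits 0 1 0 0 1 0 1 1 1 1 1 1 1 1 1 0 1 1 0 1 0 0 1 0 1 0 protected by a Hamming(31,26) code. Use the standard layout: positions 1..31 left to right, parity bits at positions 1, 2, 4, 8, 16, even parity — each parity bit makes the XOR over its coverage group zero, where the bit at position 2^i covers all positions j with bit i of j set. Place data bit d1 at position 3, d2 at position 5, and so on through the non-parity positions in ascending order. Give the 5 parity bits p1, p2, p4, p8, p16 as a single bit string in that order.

10011

Place data bits at non-power-of-two positions: b3=0, b5=1, b6=0, b7=0, b9=1, b10=0, b11=1, b12=1, b13=1, b14=1, b15=1, b17=1, b18=1, b19=1, b20=1, b21=0, b22=1, b23=1, b24=0, b25=1, b26=0, b27=0, b28=1, b29=0, b30=1, b31=0.
p1 = XOR of data positions {3,5,7,9,11,13,15,17,19,21,23,25,27,29,31} = 0⊕1⊕0⊕1⊕1⊕1⊕1⊕1⊕1⊕0⊕1⊕1⊕0⊕0⊕0 = 1
p2 = XOR of data positions {3,6,7,10,11,14,15,18,19,22,23,26,27,30,31} = 0⊕0⊕0⊕0⊕1⊕1⊕1⊕1⊕1⊕1⊕1⊕0⊕0⊕1⊕0 = 0
p4 = XOR of data positions {5,6,7,12,13,14,15,20,21,22,23,28,29,30,31} = 1⊕0⊕0⊕1⊕1⊕1⊕1⊕1⊕0⊕1⊕1⊕1⊕0⊕1⊕0 = 0
p8 = XOR of data positions {9,10,11,12,13,14,15,24,25,26,27,28,29,30,31} = 1⊕0⊕1⊕1⊕1⊕1⊕1⊕0⊕1⊕0⊕0⊕1⊕0⊕1⊕0 = 1
p16 = XOR of data positions {17,18,19,20,21,22,23,24,25,26,27,28,29,30,31} = 1⊕1⊕1⊕1⊕0⊕1⊕1⊕0⊕1⊕0⊕0⊕1⊕0⊕1⊕0 = 1
Parity bits p1,p2,p4,p8,p16 = 10011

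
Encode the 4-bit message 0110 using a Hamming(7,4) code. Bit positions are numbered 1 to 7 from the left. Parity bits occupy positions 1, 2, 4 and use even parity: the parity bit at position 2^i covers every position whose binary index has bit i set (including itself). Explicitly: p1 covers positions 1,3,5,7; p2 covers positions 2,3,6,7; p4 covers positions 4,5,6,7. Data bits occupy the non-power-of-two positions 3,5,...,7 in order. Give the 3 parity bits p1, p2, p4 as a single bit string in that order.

Place data bits at non-power-of-two positions: b3=0, b5=1, b6=1, b7=0.
p1 = XOR of data positions {3,5,7} = 0⊕1⊕0 = 1
p2 = XOR of data positions {3,6,7} = 0⊕1⊕0 = 1
p4 = XOR of data positions {5,6,7} = 1⊕1⊕0 = 0
Parity bits p1,p2,p4 = 110

110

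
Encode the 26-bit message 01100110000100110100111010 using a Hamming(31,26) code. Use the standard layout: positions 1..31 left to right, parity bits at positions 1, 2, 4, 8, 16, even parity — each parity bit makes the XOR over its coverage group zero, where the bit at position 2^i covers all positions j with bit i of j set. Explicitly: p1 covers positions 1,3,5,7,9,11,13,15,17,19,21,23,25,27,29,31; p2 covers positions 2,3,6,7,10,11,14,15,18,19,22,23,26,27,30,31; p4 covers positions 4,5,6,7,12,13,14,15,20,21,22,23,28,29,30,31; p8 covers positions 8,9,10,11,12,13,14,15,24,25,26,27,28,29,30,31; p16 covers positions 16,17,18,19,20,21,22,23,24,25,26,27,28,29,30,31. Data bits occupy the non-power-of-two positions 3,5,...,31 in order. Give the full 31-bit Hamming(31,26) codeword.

0101110001100000100110100111010

Place data bits at non-power-of-two positions: b3=0, b5=1, b6=1, b7=0, b9=0, b10=1, b11=1, b12=0, b13=0, b14=0, b15=0, b17=1, b18=0, b19=0, b20=1, b21=1, b22=0, b23=1, b24=0, b25=0, b26=1, b27=1, b28=1, b29=0, b30=1, b31=0.
p1 = XOR of data positions {3,5,7,9,11,13,15,17,19,21,23,25,27,29,31} = 0⊕1⊕0⊕0⊕1⊕0⊕0⊕1⊕0⊕1⊕1⊕0⊕1⊕0⊕0 = 0
p2 = XOR of data positions {3,6,7,10,11,14,15,18,19,22,23,26,27,30,31} = 0⊕1⊕0⊕1⊕1⊕0⊕0⊕0⊕0⊕0⊕1⊕1⊕1⊕1⊕0 = 1
p4 = XOR of data positions {5,6,7,12,13,14,15,20,21,22,23,28,29,30,31} = 1⊕1⊕0⊕0⊕0⊕0⊕0⊕1⊕1⊕0⊕1⊕1⊕0⊕1⊕0 = 1
p8 = XOR of data positions {9,10,11,12,13,14,15,24,25,26,27,28,29,30,31} = 0⊕1⊕1⊕0⊕0⊕0⊕0⊕0⊕0⊕1⊕1⊕1⊕0⊕1⊕0 = 0
p16 = XOR of data positions {17,18,19,20,21,22,23,24,25,26,27,28,29,30,31} = 1⊕0⊕0⊕1⊕1⊕0⊕1⊕0⊕0⊕1⊕1⊕1⊕0⊕1⊕0 = 0
Codeword b1..b31 = 0101110001100000100110100111010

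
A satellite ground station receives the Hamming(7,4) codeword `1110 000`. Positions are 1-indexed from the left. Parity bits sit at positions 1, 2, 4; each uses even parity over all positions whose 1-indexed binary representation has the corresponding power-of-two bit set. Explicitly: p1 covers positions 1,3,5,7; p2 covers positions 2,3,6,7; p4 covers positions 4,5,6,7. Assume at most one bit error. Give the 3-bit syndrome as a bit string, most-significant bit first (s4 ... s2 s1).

s1: b1⊕b3⊕b5⊕b7 = 1⊕1⊕0⊕0 = 0
s2: b2⊕b3⊕b6⊕b7 = 1⊕1⊕0⊕0 = 0
s4: b4⊕b5⊕b6⊕b7 = 0⊕0⊕0⊕0 = 0
Syndrome (s4...s1) = 000 → position 0 (no error).

000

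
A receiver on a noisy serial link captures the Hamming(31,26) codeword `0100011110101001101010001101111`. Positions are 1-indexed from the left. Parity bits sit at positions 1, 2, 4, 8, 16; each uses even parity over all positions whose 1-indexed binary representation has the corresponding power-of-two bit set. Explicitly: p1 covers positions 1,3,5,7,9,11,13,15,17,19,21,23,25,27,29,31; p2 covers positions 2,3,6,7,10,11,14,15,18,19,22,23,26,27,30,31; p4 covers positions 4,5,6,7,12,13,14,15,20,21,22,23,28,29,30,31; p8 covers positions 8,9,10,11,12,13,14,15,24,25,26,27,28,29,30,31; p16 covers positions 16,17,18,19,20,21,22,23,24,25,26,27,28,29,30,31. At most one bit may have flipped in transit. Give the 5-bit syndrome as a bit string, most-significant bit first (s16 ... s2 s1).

s1: b1⊕b3⊕b5⊕b7⊕b9⊕b11⊕b13⊕b15⊕b17⊕b19⊕b21⊕b23⊕b25⊕b27⊕b29⊕b31 = 0⊕0⊕0⊕1⊕1⊕1⊕1⊕0⊕1⊕1⊕1⊕0⊕1⊕0⊕1⊕1 = 0
s2: b2⊕b3⊕b6⊕b7⊕b10⊕b11⊕b14⊕b15⊕b18⊕b19⊕b22⊕b23⊕b26⊕b27⊕b30⊕b31 = 1⊕0⊕1⊕1⊕0⊕1⊕0⊕0⊕0⊕1⊕0⊕0⊕1⊕0⊕1⊕1 = 0
s4: b4⊕b5⊕b6⊕b7⊕b12⊕b13⊕b14⊕b15⊕b20⊕b21⊕b22⊕b23⊕b28⊕b29⊕b30⊕b31 = 0⊕0⊕1⊕1⊕0⊕1⊕0⊕0⊕0⊕1⊕0⊕0⊕1⊕1⊕1⊕1 = 0
s8: b8⊕b9⊕b10⊕b11⊕b12⊕b13⊕b14⊕b15⊕b24⊕b25⊕b26⊕b27⊕b28⊕b29⊕b30⊕b31 = 1⊕1⊕0⊕1⊕0⊕1⊕0⊕0⊕0⊕1⊕1⊕0⊕1⊕1⊕1⊕1 = 0
s16: b16⊕b17⊕b18⊕b19⊕b20⊕b21⊕b22⊕b23⊕b24⊕b25⊕b26⊕b27⊕b28⊕b29⊕b30⊕b31 = 1⊕1⊕0⊕1⊕0⊕1⊕0⊕0⊕0⊕1⊕1⊕0⊕1⊕1⊕1⊕1 = 0
Syndrome (s16...s1) = 00000 → position 0 (no error).

00000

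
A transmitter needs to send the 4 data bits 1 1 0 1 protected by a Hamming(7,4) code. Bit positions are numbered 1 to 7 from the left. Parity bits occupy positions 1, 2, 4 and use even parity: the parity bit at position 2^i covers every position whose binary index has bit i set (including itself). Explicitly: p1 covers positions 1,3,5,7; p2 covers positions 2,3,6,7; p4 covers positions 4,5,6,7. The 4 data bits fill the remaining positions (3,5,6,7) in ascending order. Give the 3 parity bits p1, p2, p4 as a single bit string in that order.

100

Place data bits at non-power-of-two positions: b3=1, b5=1, b6=0, b7=1.
p1 = XOR of data positions {3,5,7} = 1⊕1⊕1 = 1
p2 = XOR of data positions {3,6,7} = 1⊕0⊕1 = 0
p4 = XOR of data positions {5,6,7} = 1⊕0⊕1 = 0
Parity bits p1,p2,p4 = 100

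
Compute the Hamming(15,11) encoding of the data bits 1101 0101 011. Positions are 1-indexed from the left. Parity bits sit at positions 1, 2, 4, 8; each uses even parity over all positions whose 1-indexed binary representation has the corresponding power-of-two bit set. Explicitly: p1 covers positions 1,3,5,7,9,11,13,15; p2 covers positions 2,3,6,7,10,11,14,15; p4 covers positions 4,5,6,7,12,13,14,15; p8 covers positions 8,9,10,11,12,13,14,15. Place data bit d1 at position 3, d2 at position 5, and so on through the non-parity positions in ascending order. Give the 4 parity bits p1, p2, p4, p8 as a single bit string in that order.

0110

Place data bits at non-power-of-two positions: b3=1, b5=1, b6=0, b7=1, b9=0, b10=1, b11=0, b12=1, b13=0, b14=1, b15=1.
p1 = XOR of data positions {3,5,7,9,11,13,15} = 1⊕1⊕1⊕0⊕0⊕0⊕1 = 0
p2 = XOR of data positions {3,6,7,10,11,14,15} = 1⊕0⊕1⊕1⊕0⊕1⊕1 = 1
p4 = XOR of data positions {5,6,7,12,13,14,15} = 1⊕0⊕1⊕1⊕0⊕1⊕1 = 1
p8 = XOR of data positions {9,10,11,12,13,14,15} = 0⊕1⊕0⊕1⊕0⊕1⊕1 = 0
Parity bits p1,p2,p4,p8 = 0110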